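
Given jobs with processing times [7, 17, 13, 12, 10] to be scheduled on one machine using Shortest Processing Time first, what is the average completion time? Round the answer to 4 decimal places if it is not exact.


Sort jobs by processing time (SPT order): [7, 10, 12, 13, 17]
Compute completion times sequentially:
  Job 1: processing = 7, completes at 7
  Job 2: processing = 10, completes at 17
  Job 3: processing = 12, completes at 29
  Job 4: processing = 13, completes at 42
  Job 5: processing = 17, completes at 59
Sum of completion times = 154
Average completion time = 154/5 = 30.8

30.8


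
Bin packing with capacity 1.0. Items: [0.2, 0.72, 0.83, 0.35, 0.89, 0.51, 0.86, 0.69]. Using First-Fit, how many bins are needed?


Place items sequentially using First-Fit:
  Item 0.2 -> new Bin 1
  Item 0.72 -> Bin 1 (now 0.92)
  Item 0.83 -> new Bin 2
  Item 0.35 -> new Bin 3
  Item 0.89 -> new Bin 4
  Item 0.51 -> Bin 3 (now 0.86)
  Item 0.86 -> new Bin 5
  Item 0.69 -> new Bin 6
Total bins used = 6

6


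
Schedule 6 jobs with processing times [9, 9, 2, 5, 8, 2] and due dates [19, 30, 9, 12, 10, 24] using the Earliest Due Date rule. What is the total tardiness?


Sort by due date (EDD order): [(2, 9), (8, 10), (5, 12), (9, 19), (2, 24), (9, 30)]
Compute completion times and tardiness:
  Job 1: p=2, d=9, C=2, tardiness=max(0,2-9)=0
  Job 2: p=8, d=10, C=10, tardiness=max(0,10-10)=0
  Job 3: p=5, d=12, C=15, tardiness=max(0,15-12)=3
  Job 4: p=9, d=19, C=24, tardiness=max(0,24-19)=5
  Job 5: p=2, d=24, C=26, tardiness=max(0,26-24)=2
  Job 6: p=9, d=30, C=35, tardiness=max(0,35-30)=5
Total tardiness = 15

15


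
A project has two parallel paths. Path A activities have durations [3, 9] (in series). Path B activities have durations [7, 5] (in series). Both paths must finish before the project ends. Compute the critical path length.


Path A total = 3 + 9 = 12
Path B total = 7 + 5 = 12
Critical path = longest path = max(12, 12) = 12

12


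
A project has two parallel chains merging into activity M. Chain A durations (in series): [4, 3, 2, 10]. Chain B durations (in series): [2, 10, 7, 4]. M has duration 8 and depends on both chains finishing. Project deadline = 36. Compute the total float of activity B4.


Forward pass: ES(B4) = sum of predecessors on chain B = 19
EF = ES + duration = 19 + 4 = 23
Backward pass: LF(M) = deadline = 36; LS(M) = 36 - 8 = 28
LF(B4) = LS(M) - sum(successors on chain B) = 28 - 0 = 28
LS = LF - duration = 28 - 4 = 24
Total float = LS - ES = 24 - 19 = 5

5


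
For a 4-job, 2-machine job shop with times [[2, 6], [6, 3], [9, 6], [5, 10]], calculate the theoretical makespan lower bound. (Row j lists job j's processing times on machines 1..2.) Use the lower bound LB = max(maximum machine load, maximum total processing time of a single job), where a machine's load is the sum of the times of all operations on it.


Machine loads:
  Machine 1: 2 + 6 + 9 + 5 = 22
  Machine 2: 6 + 3 + 6 + 10 = 25
Max machine load = 25
Job totals:
  Job 1: 8
  Job 2: 9
  Job 3: 15
  Job 4: 15
Max job total = 15
Lower bound = max(25, 15) = 25

25


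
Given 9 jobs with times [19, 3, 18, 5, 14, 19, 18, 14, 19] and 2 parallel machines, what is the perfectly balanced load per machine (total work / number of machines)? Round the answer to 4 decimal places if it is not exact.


Total processing time = 19 + 3 + 18 + 5 + 14 + 19 + 18 + 14 + 19 = 129
Number of machines = 2
Ideal balanced load = 129 / 2 = 64.5

64.5


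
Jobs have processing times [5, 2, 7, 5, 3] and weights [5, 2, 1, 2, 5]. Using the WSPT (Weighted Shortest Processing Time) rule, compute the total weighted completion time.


Compute p/w ratios and sort ascending (WSPT): [(3, 5), (5, 5), (2, 2), (5, 2), (7, 1)]
Compute weighted completion times:
  Job (p=3,w=5): C=3, w*C=5*3=15
  Job (p=5,w=5): C=8, w*C=5*8=40
  Job (p=2,w=2): C=10, w*C=2*10=20
  Job (p=5,w=2): C=15, w*C=2*15=30
  Job (p=7,w=1): C=22, w*C=1*22=22
Total weighted completion time = 127

127


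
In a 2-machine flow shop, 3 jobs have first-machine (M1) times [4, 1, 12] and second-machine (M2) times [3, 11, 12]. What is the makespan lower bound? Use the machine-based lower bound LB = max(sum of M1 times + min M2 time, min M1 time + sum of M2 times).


LB1 = sum(M1 times) + min(M2 times) = 17 + 3 = 20
LB2 = min(M1 times) + sum(M2 times) = 1 + 26 = 27
Lower bound = max(LB1, LB2) = max(20, 27) = 27

27


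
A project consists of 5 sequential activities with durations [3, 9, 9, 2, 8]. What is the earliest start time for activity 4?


Activity 4 starts after activities 1 through 3 complete.
Predecessor durations: [3, 9, 9]
ES = 3 + 9 + 9 = 21

21


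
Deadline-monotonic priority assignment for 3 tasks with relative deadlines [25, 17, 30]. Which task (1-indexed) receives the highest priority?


Sort tasks by relative deadline (ascending):
  Task 2: deadline = 17
  Task 1: deadline = 25
  Task 3: deadline = 30
Priority order (highest first): [2, 1, 3]
Highest priority task = 2

2


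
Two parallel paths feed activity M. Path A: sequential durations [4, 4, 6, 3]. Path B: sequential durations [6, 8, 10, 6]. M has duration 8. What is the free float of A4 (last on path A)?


ES(A4) = sum of predecessors on chain A = 14
EF(A4) = ES + duration = 14 + 3 = 17
Successor of A4 is M. ES(M) = max(sum(A), sum(B)) = max(17, 30) = 30
Free float = ES(successor) - EF(current) = 30 - 17 = 13

13


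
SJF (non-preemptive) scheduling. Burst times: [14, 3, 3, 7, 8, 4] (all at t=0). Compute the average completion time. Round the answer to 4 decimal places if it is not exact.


SJF order (ascending): [3, 3, 4, 7, 8, 14]
Completion times:
  Job 1: burst=3, C=3
  Job 2: burst=3, C=6
  Job 3: burst=4, C=10
  Job 4: burst=7, C=17
  Job 5: burst=8, C=25
  Job 6: burst=14, C=39
Average completion = 100/6 = 16.6667

16.6667


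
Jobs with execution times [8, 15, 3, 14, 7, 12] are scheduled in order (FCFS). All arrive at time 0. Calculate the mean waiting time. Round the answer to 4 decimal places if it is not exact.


FCFS order (as given): [8, 15, 3, 14, 7, 12]
Waiting times:
  Job 1: wait = 0
  Job 2: wait = 8
  Job 3: wait = 23
  Job 4: wait = 26
  Job 5: wait = 40
  Job 6: wait = 47
Sum of waiting times = 144
Average waiting time = 144/6 = 24.0

24.0


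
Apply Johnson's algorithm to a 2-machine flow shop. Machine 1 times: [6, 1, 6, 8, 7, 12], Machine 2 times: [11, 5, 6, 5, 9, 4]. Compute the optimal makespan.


Apply Johnson's rule:
  Group 1 (a <= b): [(2, 1, 5), (1, 6, 11), (3, 6, 6), (5, 7, 9)]
  Group 2 (a > b): [(4, 8, 5), (6, 12, 4)]
Optimal job order: [2, 1, 3, 5, 4, 6]
Schedule:
  Job 2: M1 done at 1, M2 done at 6
  Job 1: M1 done at 7, M2 done at 18
  Job 3: M1 done at 13, M2 done at 24
  Job 5: M1 done at 20, M2 done at 33
  Job 4: M1 done at 28, M2 done at 38
  Job 6: M1 done at 40, M2 done at 44
Makespan = 44

44


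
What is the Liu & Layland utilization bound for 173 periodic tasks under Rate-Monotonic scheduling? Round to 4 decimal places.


Compute 2^(1/173) = 1.0040146684
Subtract 1: 1.0040146684 - 1 = 0.0040146684
Multiply by n: 173 * 0.0040146684 = 0.6945376332
Round to 4 dp: 0.6945

0.6945


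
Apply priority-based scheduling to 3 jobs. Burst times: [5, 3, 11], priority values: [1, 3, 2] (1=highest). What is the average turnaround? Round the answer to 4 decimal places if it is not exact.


Sort by priority (ascending = highest first):
Order: [(1, 5), (2, 11), (3, 3)]
Completion times:
  Priority 1, burst=5, C=5
  Priority 2, burst=11, C=16
  Priority 3, burst=3, C=19
Average turnaround = 40/3 = 13.3333

13.3333


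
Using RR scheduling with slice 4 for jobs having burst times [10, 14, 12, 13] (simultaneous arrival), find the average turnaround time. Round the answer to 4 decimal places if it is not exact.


Time quantum = 4
Execution trace:
  J1 runs 4 units, time = 4
  J2 runs 4 units, time = 8
  J3 runs 4 units, time = 12
  J4 runs 4 units, time = 16
  J1 runs 4 units, time = 20
  J2 runs 4 units, time = 24
  J3 runs 4 units, time = 28
  J4 runs 4 units, time = 32
  J1 runs 2 units, time = 34
  J2 runs 4 units, time = 38
  J3 runs 4 units, time = 42
  J4 runs 4 units, time = 46
  J2 runs 2 units, time = 48
  J4 runs 1 units, time = 49
Finish times: [34, 48, 42, 49]
Average turnaround = 173/4 = 43.25

43.25


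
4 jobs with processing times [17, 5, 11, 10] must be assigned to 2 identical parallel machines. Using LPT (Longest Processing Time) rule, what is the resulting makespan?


Sort jobs in decreasing order (LPT): [17, 11, 10, 5]
Assign each job to the least loaded machine:
  Machine 1: jobs [17, 5], load = 22
  Machine 2: jobs [11, 10], load = 21
Makespan = max load = 22

22


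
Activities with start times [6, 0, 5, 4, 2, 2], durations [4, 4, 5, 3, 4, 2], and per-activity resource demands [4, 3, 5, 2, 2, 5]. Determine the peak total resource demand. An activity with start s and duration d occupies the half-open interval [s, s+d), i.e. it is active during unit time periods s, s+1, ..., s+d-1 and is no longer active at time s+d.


Each activity i is active on [start_i, start_i + duration_i).
Compute total resource usage per time slot:
  t=0: active resources = [3], total = 3
  t=1: active resources = [3], total = 3
  t=2: active resources = [3, 2, 5], total = 10
  t=3: active resources = [3, 2, 5], total = 10
  t=4: active resources = [2, 2], total = 4
  t=5: active resources = [5, 2, 2], total = 9
  t=6: active resources = [4, 5, 2], total = 11
  t=7: active resources = [4, 5], total = 9
  t=8: active resources = [4, 5], total = 9
  t=9: active resources = [4, 5], total = 9
Peak resource demand = 11

11


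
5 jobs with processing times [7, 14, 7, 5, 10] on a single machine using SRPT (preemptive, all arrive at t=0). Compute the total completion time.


Since all jobs arrive at t=0, SRPT equals SPT ordering.
SPT order: [5, 7, 7, 10, 14]
Completion times:
  Job 1: p=5, C=5
  Job 2: p=7, C=12
  Job 3: p=7, C=19
  Job 4: p=10, C=29
  Job 5: p=14, C=43
Total completion time = 5 + 12 + 19 + 29 + 43 = 108

108


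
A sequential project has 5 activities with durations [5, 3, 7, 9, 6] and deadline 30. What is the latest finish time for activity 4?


LF(activity 4) = deadline - sum of successor durations
Successors: activities 5 through 5 with durations [6]
Sum of successor durations = 6
LF = 30 - 6 = 24

24


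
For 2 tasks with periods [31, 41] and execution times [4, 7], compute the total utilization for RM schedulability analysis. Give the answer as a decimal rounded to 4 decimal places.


Compute individual utilizations (exact fractions):
  Task 1: C/T = 4/31 (approx. 0.129)
  Task 2: C/T = 7/41 (approx. 0.1707)
Total utilization U = 4/31 + 7/41 = 381/1271
Rounded to 4 decimal places: U = 0.2998
RM (Liu & Layland) bound for 2 tasks = 0.828427; compare with U = 381/1271 (approx. 0.299764)
U <= bound, so schedulable by RM sufficient condition.

0.2998


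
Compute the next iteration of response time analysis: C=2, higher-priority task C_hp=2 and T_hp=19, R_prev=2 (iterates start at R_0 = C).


R_next = C + ceil(R_prev / T_hp) * C_hp
ceil(2 / 19) = ceil(0.1053) = 1
Interference = 1 * 2 = 2
R_next = 2 + 2 = 4

4


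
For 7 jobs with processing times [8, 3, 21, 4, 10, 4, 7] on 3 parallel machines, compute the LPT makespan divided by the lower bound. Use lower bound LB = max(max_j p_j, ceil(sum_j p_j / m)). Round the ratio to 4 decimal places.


LPT order: [21, 10, 8, 7, 4, 4, 3]
Machine loads after assignment: [21, 18, 18]
LPT makespan = 21
Lower bound = max(max_job, ceil(total/3)) = max(21, 19) = 21
Ratio = 21 / 21 = 1.0

1.0


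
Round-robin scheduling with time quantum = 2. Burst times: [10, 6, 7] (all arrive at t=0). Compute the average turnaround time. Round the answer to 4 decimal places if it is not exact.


Time quantum = 2
Execution trace:
  J1 runs 2 units, time = 2
  J2 runs 2 units, time = 4
  J3 runs 2 units, time = 6
  J1 runs 2 units, time = 8
  J2 runs 2 units, time = 10
  J3 runs 2 units, time = 12
  J1 runs 2 units, time = 14
  J2 runs 2 units, time = 16
  J3 runs 2 units, time = 18
  J1 runs 2 units, time = 20
  J3 runs 1 units, time = 21
  J1 runs 2 units, time = 23
Finish times: [23, 16, 21]
Average turnaround = 60/3 = 20.0

20.0


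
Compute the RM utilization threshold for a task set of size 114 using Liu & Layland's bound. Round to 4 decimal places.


Compute 2^(1/114) = 1.0060987606
Subtract 1: 1.0060987606 - 1 = 0.0060987606
Multiply by n: 114 * 0.0060987606 = 0.6952587084
Round to 4 dp: 0.6953

0.6953


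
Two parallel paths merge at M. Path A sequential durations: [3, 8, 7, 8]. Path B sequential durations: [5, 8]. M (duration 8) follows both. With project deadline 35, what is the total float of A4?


Forward pass: ES(A4) = sum of predecessors on chain A = 18
EF = ES + duration = 18 + 8 = 26
Backward pass: LF(M) = deadline = 35; LS(M) = 35 - 8 = 27
LF(A4) = LS(M) - sum(successors on chain A) = 27 - 0 = 27
LS = LF - duration = 27 - 8 = 19
Total float = LS - ES = 19 - 18 = 1

1


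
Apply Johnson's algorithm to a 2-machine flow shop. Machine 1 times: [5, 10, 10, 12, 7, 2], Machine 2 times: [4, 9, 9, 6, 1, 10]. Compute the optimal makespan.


Apply Johnson's rule:
  Group 1 (a <= b): [(6, 2, 10)]
  Group 2 (a > b): [(2, 10, 9), (3, 10, 9), (4, 12, 6), (1, 5, 4), (5, 7, 1)]
Optimal job order: [6, 2, 3, 4, 1, 5]
Schedule:
  Job 6: M1 done at 2, M2 done at 12
  Job 2: M1 done at 12, M2 done at 21
  Job 3: M1 done at 22, M2 done at 31
  Job 4: M1 done at 34, M2 done at 40
  Job 1: M1 done at 39, M2 done at 44
  Job 5: M1 done at 46, M2 done at 47
Makespan = 47

47


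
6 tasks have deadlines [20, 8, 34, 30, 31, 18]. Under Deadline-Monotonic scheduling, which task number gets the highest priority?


Sort tasks by relative deadline (ascending):
  Task 2: deadline = 8
  Task 6: deadline = 18
  Task 1: deadline = 20
  Task 4: deadline = 30
  Task 5: deadline = 31
  Task 3: deadline = 34
Priority order (highest first): [2, 6, 1, 4, 5, 3]
Highest priority task = 2

2


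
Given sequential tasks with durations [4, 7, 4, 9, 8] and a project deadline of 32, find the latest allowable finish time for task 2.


LF(activity 2) = deadline - sum of successor durations
Successors: activities 3 through 5 with durations [4, 9, 8]
Sum of successor durations = 21
LF = 32 - 21 = 11

11


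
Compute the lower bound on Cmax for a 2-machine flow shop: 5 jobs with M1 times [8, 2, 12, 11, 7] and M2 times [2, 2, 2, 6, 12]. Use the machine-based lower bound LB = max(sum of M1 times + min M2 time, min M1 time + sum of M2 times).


LB1 = sum(M1 times) + min(M2 times) = 40 + 2 = 42
LB2 = min(M1 times) + sum(M2 times) = 2 + 24 = 26
Lower bound = max(LB1, LB2) = max(42, 26) = 42

42


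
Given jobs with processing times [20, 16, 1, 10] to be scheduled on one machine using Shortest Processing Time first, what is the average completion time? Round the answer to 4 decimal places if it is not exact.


Sort jobs by processing time (SPT order): [1, 10, 16, 20]
Compute completion times sequentially:
  Job 1: processing = 1, completes at 1
  Job 2: processing = 10, completes at 11
  Job 3: processing = 16, completes at 27
  Job 4: processing = 20, completes at 47
Sum of completion times = 86
Average completion time = 86/4 = 21.5

21.5


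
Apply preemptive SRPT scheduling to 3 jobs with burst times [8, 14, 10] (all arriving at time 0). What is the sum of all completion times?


Since all jobs arrive at t=0, SRPT equals SPT ordering.
SPT order: [8, 10, 14]
Completion times:
  Job 1: p=8, C=8
  Job 2: p=10, C=18
  Job 3: p=14, C=32
Total completion time = 8 + 18 + 32 = 58

58


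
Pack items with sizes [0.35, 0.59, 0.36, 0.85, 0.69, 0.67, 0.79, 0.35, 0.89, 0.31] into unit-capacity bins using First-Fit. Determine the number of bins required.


Place items sequentially using First-Fit:
  Item 0.35 -> new Bin 1
  Item 0.59 -> Bin 1 (now 0.94)
  Item 0.36 -> new Bin 2
  Item 0.85 -> new Bin 3
  Item 0.69 -> new Bin 4
  Item 0.67 -> new Bin 5
  Item 0.79 -> new Bin 6
  Item 0.35 -> Bin 2 (now 0.71)
  Item 0.89 -> new Bin 7
  Item 0.31 -> Bin 4 (now 1.0)
Total bins used = 7

7


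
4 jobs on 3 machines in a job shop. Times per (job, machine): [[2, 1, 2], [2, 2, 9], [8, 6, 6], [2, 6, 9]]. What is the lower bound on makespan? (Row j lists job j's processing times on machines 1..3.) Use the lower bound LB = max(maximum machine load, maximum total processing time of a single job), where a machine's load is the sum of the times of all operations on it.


Machine loads:
  Machine 1: 2 + 2 + 8 + 2 = 14
  Machine 2: 1 + 2 + 6 + 6 = 15
  Machine 3: 2 + 9 + 6 + 9 = 26
Max machine load = 26
Job totals:
  Job 1: 5
  Job 2: 13
  Job 3: 20
  Job 4: 17
Max job total = 20
Lower bound = max(26, 20) = 26

26


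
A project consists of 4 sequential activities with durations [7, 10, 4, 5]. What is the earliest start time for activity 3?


Activity 3 starts after activities 1 through 2 complete.
Predecessor durations: [7, 10]
ES = 7 + 10 = 17

17


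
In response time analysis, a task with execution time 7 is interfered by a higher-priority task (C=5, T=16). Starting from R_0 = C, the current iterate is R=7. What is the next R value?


R_next = C + ceil(R_prev / T_hp) * C_hp
ceil(7 / 16) = ceil(0.4375) = 1
Interference = 1 * 5 = 5
R_next = 7 + 5 = 12

12


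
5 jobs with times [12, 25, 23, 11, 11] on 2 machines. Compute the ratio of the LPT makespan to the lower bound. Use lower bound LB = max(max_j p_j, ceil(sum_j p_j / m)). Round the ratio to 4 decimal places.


LPT order: [25, 23, 12, 11, 11]
Machine loads after assignment: [36, 46]
LPT makespan = 46
Lower bound = max(max_job, ceil(total/2)) = max(25, 41) = 41
Ratio = 46 / 41 = 1.122

1.122


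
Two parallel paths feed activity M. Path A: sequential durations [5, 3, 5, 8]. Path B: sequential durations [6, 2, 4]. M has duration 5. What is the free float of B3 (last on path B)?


ES(B3) = sum of predecessors on chain B = 8
EF(B3) = ES + duration = 8 + 4 = 12
Successor of B3 is M. ES(M) = max(sum(A), sum(B)) = max(21, 12) = 21
Free float = ES(successor) - EF(current) = 21 - 12 = 9

9


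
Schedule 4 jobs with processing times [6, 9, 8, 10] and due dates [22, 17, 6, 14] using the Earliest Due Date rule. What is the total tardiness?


Sort by due date (EDD order): [(8, 6), (10, 14), (9, 17), (6, 22)]
Compute completion times and tardiness:
  Job 1: p=8, d=6, C=8, tardiness=max(0,8-6)=2
  Job 2: p=10, d=14, C=18, tardiness=max(0,18-14)=4
  Job 3: p=9, d=17, C=27, tardiness=max(0,27-17)=10
  Job 4: p=6, d=22, C=33, tardiness=max(0,33-22)=11
Total tardiness = 27

27


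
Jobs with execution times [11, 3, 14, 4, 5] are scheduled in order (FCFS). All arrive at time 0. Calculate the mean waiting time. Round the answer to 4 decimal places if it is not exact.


FCFS order (as given): [11, 3, 14, 4, 5]
Waiting times:
  Job 1: wait = 0
  Job 2: wait = 11
  Job 3: wait = 14
  Job 4: wait = 28
  Job 5: wait = 32
Sum of waiting times = 85
Average waiting time = 85/5 = 17.0

17.0


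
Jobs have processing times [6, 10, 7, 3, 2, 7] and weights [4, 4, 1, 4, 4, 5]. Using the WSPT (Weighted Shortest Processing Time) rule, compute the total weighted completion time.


Compute p/w ratios and sort ascending (WSPT): [(2, 4), (3, 4), (7, 5), (6, 4), (10, 4), (7, 1)]
Compute weighted completion times:
  Job (p=2,w=4): C=2, w*C=4*2=8
  Job (p=3,w=4): C=5, w*C=4*5=20
  Job (p=7,w=5): C=12, w*C=5*12=60
  Job (p=6,w=4): C=18, w*C=4*18=72
  Job (p=10,w=4): C=28, w*C=4*28=112
  Job (p=7,w=1): C=35, w*C=1*35=35
Total weighted completion time = 307

307


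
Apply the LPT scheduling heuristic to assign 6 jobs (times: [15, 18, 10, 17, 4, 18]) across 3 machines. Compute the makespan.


Sort jobs in decreasing order (LPT): [18, 18, 17, 15, 10, 4]
Assign each job to the least loaded machine:
  Machine 1: jobs [18, 10], load = 28
  Machine 2: jobs [18, 4], load = 22
  Machine 3: jobs [17, 15], load = 32
Makespan = max load = 32

32


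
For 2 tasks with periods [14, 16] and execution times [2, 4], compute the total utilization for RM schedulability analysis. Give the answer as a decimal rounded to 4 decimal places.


Compute individual utilizations (exact fractions):
  Task 1: C/T = 2/14 = 1/7 (approx. 0.1429)
  Task 2: C/T = 4/16 = 1/4 (approx. 0.25)
Total utilization U = 1/7 + 1/4 = 11/28
Rounded to 4 decimal places: U = 0.3929
RM (Liu & Layland) bound for 2 tasks = 0.828427; compare with U = 11/28 (approx. 0.392857)
U <= bound, so schedulable by RM sufficient condition.

0.3929


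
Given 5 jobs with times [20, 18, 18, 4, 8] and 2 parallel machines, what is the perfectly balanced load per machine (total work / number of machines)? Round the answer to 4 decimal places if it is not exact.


Total processing time = 20 + 18 + 18 + 4 + 8 = 68
Number of machines = 2
Ideal balanced load = 68 / 2 = 34.0

34.0


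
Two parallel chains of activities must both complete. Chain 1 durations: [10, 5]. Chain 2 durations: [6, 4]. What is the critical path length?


Path A total = 10 + 5 = 15
Path B total = 6 + 4 = 10
Critical path = longest path = max(15, 10) = 15

15


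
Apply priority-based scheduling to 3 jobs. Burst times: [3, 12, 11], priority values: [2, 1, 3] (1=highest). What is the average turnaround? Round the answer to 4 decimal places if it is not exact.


Sort by priority (ascending = highest first):
Order: [(1, 12), (2, 3), (3, 11)]
Completion times:
  Priority 1, burst=12, C=12
  Priority 2, burst=3, C=15
  Priority 3, burst=11, C=26
Average turnaround = 53/3 = 17.6667

17.6667


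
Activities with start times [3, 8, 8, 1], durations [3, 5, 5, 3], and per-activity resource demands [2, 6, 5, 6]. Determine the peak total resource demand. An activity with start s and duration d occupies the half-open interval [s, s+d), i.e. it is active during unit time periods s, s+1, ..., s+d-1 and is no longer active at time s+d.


Each activity i is active on [start_i, start_i + duration_i).
Compute total resource usage per time slot:
  t=0: active resources = [], total = 0
  t=1: active resources = [6], total = 6
  t=2: active resources = [6], total = 6
  t=3: active resources = [2, 6], total = 8
  t=4: active resources = [2], total = 2
  t=5: active resources = [2], total = 2
  t=6: active resources = [], total = 0
  t=7: active resources = [], total = 0
  t=8: active resources = [6, 5], total = 11
  t=9: active resources = [6, 5], total = 11
  t=10: active resources = [6, 5], total = 11
  t=11: active resources = [6, 5], total = 11
  t=12: active resources = [6, 5], total = 11
Peak resource demand = 11

11


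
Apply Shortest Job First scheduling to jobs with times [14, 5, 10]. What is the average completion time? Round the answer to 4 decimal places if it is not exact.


SJF order (ascending): [5, 10, 14]
Completion times:
  Job 1: burst=5, C=5
  Job 2: burst=10, C=15
  Job 3: burst=14, C=29
Average completion = 49/3 = 16.3333

16.3333


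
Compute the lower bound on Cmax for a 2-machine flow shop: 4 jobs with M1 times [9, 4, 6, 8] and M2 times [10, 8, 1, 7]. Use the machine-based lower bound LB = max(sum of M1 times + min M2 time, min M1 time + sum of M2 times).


LB1 = sum(M1 times) + min(M2 times) = 27 + 1 = 28
LB2 = min(M1 times) + sum(M2 times) = 4 + 26 = 30
Lower bound = max(LB1, LB2) = max(28, 30) = 30

30


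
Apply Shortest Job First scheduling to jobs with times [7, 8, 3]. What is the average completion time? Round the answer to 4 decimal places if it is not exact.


SJF order (ascending): [3, 7, 8]
Completion times:
  Job 1: burst=3, C=3
  Job 2: burst=7, C=10
  Job 3: burst=8, C=18
Average completion = 31/3 = 10.3333

10.3333


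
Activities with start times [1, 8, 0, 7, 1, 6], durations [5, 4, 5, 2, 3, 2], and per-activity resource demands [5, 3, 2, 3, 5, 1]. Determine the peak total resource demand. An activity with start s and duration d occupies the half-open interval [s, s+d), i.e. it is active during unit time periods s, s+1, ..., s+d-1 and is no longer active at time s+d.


Each activity i is active on [start_i, start_i + duration_i).
Compute total resource usage per time slot:
  t=0: active resources = [2], total = 2
  t=1: active resources = [5, 2, 5], total = 12
  t=2: active resources = [5, 2, 5], total = 12
  t=3: active resources = [5, 2, 5], total = 12
  t=4: active resources = [5, 2], total = 7
  t=5: active resources = [5], total = 5
  t=6: active resources = [1], total = 1
  t=7: active resources = [3, 1], total = 4
  t=8: active resources = [3, 3], total = 6
  t=9: active resources = [3], total = 3
  t=10: active resources = [3], total = 3
  t=11: active resources = [3], total = 3
Peak resource demand = 12

12


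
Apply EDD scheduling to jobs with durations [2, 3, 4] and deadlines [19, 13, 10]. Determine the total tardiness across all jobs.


Sort by due date (EDD order): [(4, 10), (3, 13), (2, 19)]
Compute completion times and tardiness:
  Job 1: p=4, d=10, C=4, tardiness=max(0,4-10)=0
  Job 2: p=3, d=13, C=7, tardiness=max(0,7-13)=0
  Job 3: p=2, d=19, C=9, tardiness=max(0,9-19)=0
Total tardiness = 0

0


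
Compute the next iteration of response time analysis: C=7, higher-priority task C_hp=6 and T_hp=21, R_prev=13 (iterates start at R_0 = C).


R_next = C + ceil(R_prev / T_hp) * C_hp
ceil(13 / 21) = ceil(0.619) = 1
Interference = 1 * 6 = 6
R_next = 7 + 6 = 13
R_next = R_prev, so the iteration has converged (response time = 13).

13


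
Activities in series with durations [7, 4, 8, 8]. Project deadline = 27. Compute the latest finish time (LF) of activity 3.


LF(activity 3) = deadline - sum of successor durations
Successors: activities 4 through 4 with durations [8]
Sum of successor durations = 8
LF = 27 - 8 = 19

19


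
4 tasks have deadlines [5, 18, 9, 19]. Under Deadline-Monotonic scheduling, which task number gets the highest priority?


Sort tasks by relative deadline (ascending):
  Task 1: deadline = 5
  Task 3: deadline = 9
  Task 2: deadline = 18
  Task 4: deadline = 19
Priority order (highest first): [1, 3, 2, 4]
Highest priority task = 1

1


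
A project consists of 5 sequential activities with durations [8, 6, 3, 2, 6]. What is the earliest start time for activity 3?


Activity 3 starts after activities 1 through 2 complete.
Predecessor durations: [8, 6]
ES = 8 + 6 = 14

14


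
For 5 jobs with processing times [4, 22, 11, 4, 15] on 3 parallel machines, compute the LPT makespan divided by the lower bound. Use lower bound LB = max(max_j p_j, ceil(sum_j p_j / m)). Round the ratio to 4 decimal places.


LPT order: [22, 15, 11, 4, 4]
Machine loads after assignment: [22, 19, 15]
LPT makespan = 22
Lower bound = max(max_job, ceil(total/3)) = max(22, 19) = 22
Ratio = 22 / 22 = 1.0

1.0


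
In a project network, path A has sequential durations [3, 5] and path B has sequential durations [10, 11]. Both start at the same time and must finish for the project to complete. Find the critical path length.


Path A total = 3 + 5 = 8
Path B total = 10 + 11 = 21
Critical path = longest path = max(8, 21) = 21

21


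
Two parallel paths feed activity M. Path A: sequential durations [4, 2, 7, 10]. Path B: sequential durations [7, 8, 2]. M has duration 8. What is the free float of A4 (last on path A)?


ES(A4) = sum of predecessors on chain A = 13
EF(A4) = ES + duration = 13 + 10 = 23
Successor of A4 is M. ES(M) = max(sum(A), sum(B)) = max(23, 17) = 23
Free float = ES(successor) - EF(current) = 23 - 23 = 0

0


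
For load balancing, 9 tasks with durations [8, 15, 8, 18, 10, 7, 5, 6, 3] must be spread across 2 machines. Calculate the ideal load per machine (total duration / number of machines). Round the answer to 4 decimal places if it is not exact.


Total processing time = 8 + 15 + 8 + 18 + 10 + 7 + 5 + 6 + 3 = 80
Number of machines = 2
Ideal balanced load = 80 / 2 = 40.0

40.0


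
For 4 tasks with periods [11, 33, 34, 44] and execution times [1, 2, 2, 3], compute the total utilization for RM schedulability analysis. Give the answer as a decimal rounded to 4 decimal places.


Compute individual utilizations (exact fractions):
  Task 1: C/T = 1/11 (approx. 0.0909)
  Task 2: C/T = 2/33 (approx. 0.0606)
  Task 3: C/T = 2/34 = 1/17 (approx. 0.0588)
  Task 4: C/T = 3/44 (approx. 0.0682)
Total utilization U = 1/11 + 2/33 + 1/17 + 3/44 = 625/2244
Rounded to 4 decimal places: U = 0.2785
RM (Liu & Layland) bound for 4 tasks = 0.756828; compare with U = 625/2244 (approx. 0.278520)
U <= bound, so schedulable by RM sufficient condition.

0.2785


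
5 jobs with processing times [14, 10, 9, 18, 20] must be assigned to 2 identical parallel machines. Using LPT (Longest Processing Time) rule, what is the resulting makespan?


Sort jobs in decreasing order (LPT): [20, 18, 14, 10, 9]
Assign each job to the least loaded machine:
  Machine 1: jobs [20, 10, 9], load = 39
  Machine 2: jobs [18, 14], load = 32
Makespan = max load = 39

39


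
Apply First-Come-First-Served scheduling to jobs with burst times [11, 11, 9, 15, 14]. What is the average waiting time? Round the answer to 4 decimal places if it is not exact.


FCFS order (as given): [11, 11, 9, 15, 14]
Waiting times:
  Job 1: wait = 0
  Job 2: wait = 11
  Job 3: wait = 22
  Job 4: wait = 31
  Job 5: wait = 46
Sum of waiting times = 110
Average waiting time = 110/5 = 22.0

22.0


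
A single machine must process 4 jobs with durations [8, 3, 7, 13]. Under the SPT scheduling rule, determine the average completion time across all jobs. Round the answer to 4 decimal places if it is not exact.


Sort jobs by processing time (SPT order): [3, 7, 8, 13]
Compute completion times sequentially:
  Job 1: processing = 3, completes at 3
  Job 2: processing = 7, completes at 10
  Job 3: processing = 8, completes at 18
  Job 4: processing = 13, completes at 31
Sum of completion times = 62
Average completion time = 62/4 = 15.5

15.5


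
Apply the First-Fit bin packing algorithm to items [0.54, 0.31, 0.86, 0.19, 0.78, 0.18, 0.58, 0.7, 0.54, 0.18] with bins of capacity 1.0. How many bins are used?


Place items sequentially using First-Fit:
  Item 0.54 -> new Bin 1
  Item 0.31 -> Bin 1 (now 0.85)
  Item 0.86 -> new Bin 2
  Item 0.19 -> new Bin 3
  Item 0.78 -> Bin 3 (now 0.97)
  Item 0.18 -> new Bin 4
  Item 0.58 -> Bin 4 (now 0.76)
  Item 0.7 -> new Bin 5
  Item 0.54 -> new Bin 6
  Item 0.18 -> Bin 4 (now 0.94)
Total bins used = 6

6


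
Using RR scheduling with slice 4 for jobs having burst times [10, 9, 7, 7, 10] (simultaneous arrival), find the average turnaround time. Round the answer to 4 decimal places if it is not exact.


Time quantum = 4
Execution trace:
  J1 runs 4 units, time = 4
  J2 runs 4 units, time = 8
  J3 runs 4 units, time = 12
  J4 runs 4 units, time = 16
  J5 runs 4 units, time = 20
  J1 runs 4 units, time = 24
  J2 runs 4 units, time = 28
  J3 runs 3 units, time = 31
  J4 runs 3 units, time = 34
  J5 runs 4 units, time = 38
  J1 runs 2 units, time = 40
  J2 runs 1 units, time = 41
  J5 runs 2 units, time = 43
Finish times: [40, 41, 31, 34, 43]
Average turnaround = 189/5 = 37.8

37.8


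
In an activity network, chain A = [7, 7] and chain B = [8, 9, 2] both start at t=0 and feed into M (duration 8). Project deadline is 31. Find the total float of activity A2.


Forward pass: ES(A2) = sum of predecessors on chain A = 7
EF = ES + duration = 7 + 7 = 14
Backward pass: LF(M) = deadline = 31; LS(M) = 31 - 8 = 23
LF(A2) = LS(M) - sum(successors on chain A) = 23 - 0 = 23
LS = LF - duration = 23 - 7 = 16
Total float = LS - ES = 16 - 7 = 9

9


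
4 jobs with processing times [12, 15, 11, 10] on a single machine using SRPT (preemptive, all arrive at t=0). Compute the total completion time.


Since all jobs arrive at t=0, SRPT equals SPT ordering.
SPT order: [10, 11, 12, 15]
Completion times:
  Job 1: p=10, C=10
  Job 2: p=11, C=21
  Job 3: p=12, C=33
  Job 4: p=15, C=48
Total completion time = 10 + 21 + 33 + 48 = 112

112


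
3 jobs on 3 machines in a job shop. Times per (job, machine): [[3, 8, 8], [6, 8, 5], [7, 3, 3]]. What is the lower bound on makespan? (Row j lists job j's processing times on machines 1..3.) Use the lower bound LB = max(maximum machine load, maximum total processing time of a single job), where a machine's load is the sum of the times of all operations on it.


Machine loads:
  Machine 1: 3 + 6 + 7 = 16
  Machine 2: 8 + 8 + 3 = 19
  Machine 3: 8 + 5 + 3 = 16
Max machine load = 19
Job totals:
  Job 1: 19
  Job 2: 19
  Job 3: 13
Max job total = 19
Lower bound = max(19, 19) = 19

19


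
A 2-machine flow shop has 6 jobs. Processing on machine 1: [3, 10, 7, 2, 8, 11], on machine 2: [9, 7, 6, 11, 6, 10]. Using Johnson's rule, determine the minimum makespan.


Apply Johnson's rule:
  Group 1 (a <= b): [(4, 2, 11), (1, 3, 9)]
  Group 2 (a > b): [(6, 11, 10), (2, 10, 7), (3, 7, 6), (5, 8, 6)]
Optimal job order: [4, 1, 6, 2, 3, 5]
Schedule:
  Job 4: M1 done at 2, M2 done at 13
  Job 1: M1 done at 5, M2 done at 22
  Job 6: M1 done at 16, M2 done at 32
  Job 2: M1 done at 26, M2 done at 39
  Job 3: M1 done at 33, M2 done at 45
  Job 5: M1 done at 41, M2 done at 51
Makespan = 51

51


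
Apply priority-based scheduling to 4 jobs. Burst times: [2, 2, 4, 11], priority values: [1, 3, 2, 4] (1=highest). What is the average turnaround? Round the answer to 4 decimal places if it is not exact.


Sort by priority (ascending = highest first):
Order: [(1, 2), (2, 4), (3, 2), (4, 11)]
Completion times:
  Priority 1, burst=2, C=2
  Priority 2, burst=4, C=6
  Priority 3, burst=2, C=8
  Priority 4, burst=11, C=19
Average turnaround = 35/4 = 8.75

8.75


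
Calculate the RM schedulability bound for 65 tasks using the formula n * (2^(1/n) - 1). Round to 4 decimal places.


Compute 2^(1/65) = 1.0107208638
Subtract 1: 1.0107208638 - 1 = 0.0107208638
Multiply by n: 65 * 0.0107208638 = 0.6968561470
Round to 4 dp: 0.6969

0.6969


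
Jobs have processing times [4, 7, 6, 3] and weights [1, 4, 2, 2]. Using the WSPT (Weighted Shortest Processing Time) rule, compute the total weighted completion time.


Compute p/w ratios and sort ascending (WSPT): [(3, 2), (7, 4), (6, 2), (4, 1)]
Compute weighted completion times:
  Job (p=3,w=2): C=3, w*C=2*3=6
  Job (p=7,w=4): C=10, w*C=4*10=40
  Job (p=6,w=2): C=16, w*C=2*16=32
  Job (p=4,w=1): C=20, w*C=1*20=20
Total weighted completion time = 98

98


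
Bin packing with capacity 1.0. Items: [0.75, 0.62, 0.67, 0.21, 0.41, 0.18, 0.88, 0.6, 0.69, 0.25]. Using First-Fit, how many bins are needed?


Place items sequentially using First-Fit:
  Item 0.75 -> new Bin 1
  Item 0.62 -> new Bin 2
  Item 0.67 -> new Bin 3
  Item 0.21 -> Bin 1 (now 0.96)
  Item 0.41 -> new Bin 4
  Item 0.18 -> Bin 2 (now 0.8)
  Item 0.88 -> new Bin 5
  Item 0.6 -> new Bin 6
  Item 0.69 -> new Bin 7
  Item 0.25 -> Bin 3 (now 0.92)
Total bins used = 7

7


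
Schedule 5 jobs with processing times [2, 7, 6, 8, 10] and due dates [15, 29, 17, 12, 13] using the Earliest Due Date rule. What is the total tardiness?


Sort by due date (EDD order): [(8, 12), (10, 13), (2, 15), (6, 17), (7, 29)]
Compute completion times and tardiness:
  Job 1: p=8, d=12, C=8, tardiness=max(0,8-12)=0
  Job 2: p=10, d=13, C=18, tardiness=max(0,18-13)=5
  Job 3: p=2, d=15, C=20, tardiness=max(0,20-15)=5
  Job 4: p=6, d=17, C=26, tardiness=max(0,26-17)=9
  Job 5: p=7, d=29, C=33, tardiness=max(0,33-29)=4
Total tardiness = 23

23


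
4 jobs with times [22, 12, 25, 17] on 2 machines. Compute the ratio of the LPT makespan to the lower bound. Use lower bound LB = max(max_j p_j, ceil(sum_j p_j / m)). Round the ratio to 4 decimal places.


LPT order: [25, 22, 17, 12]
Machine loads after assignment: [37, 39]
LPT makespan = 39
Lower bound = max(max_job, ceil(total/2)) = max(25, 38) = 38
Ratio = 39 / 38 = 1.0263

1.0263


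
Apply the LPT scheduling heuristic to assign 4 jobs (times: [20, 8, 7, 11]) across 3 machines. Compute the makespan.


Sort jobs in decreasing order (LPT): [20, 11, 8, 7]
Assign each job to the least loaded machine:
  Machine 1: jobs [20], load = 20
  Machine 2: jobs [11], load = 11
  Machine 3: jobs [8, 7], load = 15
Makespan = max load = 20

20


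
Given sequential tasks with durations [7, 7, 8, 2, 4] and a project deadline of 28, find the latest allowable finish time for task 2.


LF(activity 2) = deadline - sum of successor durations
Successors: activities 3 through 5 with durations [8, 2, 4]
Sum of successor durations = 14
LF = 28 - 14 = 14

14


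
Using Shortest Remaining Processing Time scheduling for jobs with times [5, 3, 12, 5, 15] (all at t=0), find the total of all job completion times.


Since all jobs arrive at t=0, SRPT equals SPT ordering.
SPT order: [3, 5, 5, 12, 15]
Completion times:
  Job 1: p=3, C=3
  Job 2: p=5, C=8
  Job 3: p=5, C=13
  Job 4: p=12, C=25
  Job 5: p=15, C=40
Total completion time = 3 + 8 + 13 + 25 + 40 = 89

89


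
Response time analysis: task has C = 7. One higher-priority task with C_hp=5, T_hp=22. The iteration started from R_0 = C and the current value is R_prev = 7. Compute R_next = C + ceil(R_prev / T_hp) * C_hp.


R_next = C + ceil(R_prev / T_hp) * C_hp
ceil(7 / 22) = ceil(0.3182) = 1
Interference = 1 * 5 = 5
R_next = 7 + 5 = 12

12


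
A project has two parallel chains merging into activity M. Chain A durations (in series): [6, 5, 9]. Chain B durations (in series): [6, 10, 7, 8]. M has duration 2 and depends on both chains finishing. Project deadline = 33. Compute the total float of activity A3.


Forward pass: ES(A3) = sum of predecessors on chain A = 11
EF = ES + duration = 11 + 9 = 20
Backward pass: LF(M) = deadline = 33; LS(M) = 33 - 2 = 31
LF(A3) = LS(M) - sum(successors on chain A) = 31 - 0 = 31
LS = LF - duration = 31 - 9 = 22
Total float = LS - ES = 22 - 11 = 11

11


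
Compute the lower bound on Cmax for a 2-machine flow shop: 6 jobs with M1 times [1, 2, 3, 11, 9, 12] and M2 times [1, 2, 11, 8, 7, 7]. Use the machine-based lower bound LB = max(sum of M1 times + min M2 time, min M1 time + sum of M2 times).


LB1 = sum(M1 times) + min(M2 times) = 38 + 1 = 39
LB2 = min(M1 times) + sum(M2 times) = 1 + 36 = 37
Lower bound = max(LB1, LB2) = max(39, 37) = 39

39


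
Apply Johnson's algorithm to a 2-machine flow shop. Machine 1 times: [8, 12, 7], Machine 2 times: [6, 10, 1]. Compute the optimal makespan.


Apply Johnson's rule:
  Group 1 (a <= b): []
  Group 2 (a > b): [(2, 12, 10), (1, 8, 6), (3, 7, 1)]
Optimal job order: [2, 1, 3]
Schedule:
  Job 2: M1 done at 12, M2 done at 22
  Job 1: M1 done at 20, M2 done at 28
  Job 3: M1 done at 27, M2 done at 29
Makespan = 29

29


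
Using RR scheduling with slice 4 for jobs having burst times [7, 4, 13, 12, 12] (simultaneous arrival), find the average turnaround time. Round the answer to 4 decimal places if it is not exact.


Time quantum = 4
Execution trace:
  J1 runs 4 units, time = 4
  J2 runs 4 units, time = 8
  J3 runs 4 units, time = 12
  J4 runs 4 units, time = 16
  J5 runs 4 units, time = 20
  J1 runs 3 units, time = 23
  J3 runs 4 units, time = 27
  J4 runs 4 units, time = 31
  J5 runs 4 units, time = 35
  J3 runs 4 units, time = 39
  J4 runs 4 units, time = 43
  J5 runs 4 units, time = 47
  J3 runs 1 units, time = 48
Finish times: [23, 8, 48, 43, 47]
Average turnaround = 169/5 = 33.8

33.8


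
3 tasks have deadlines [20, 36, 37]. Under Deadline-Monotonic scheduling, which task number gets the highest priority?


Sort tasks by relative deadline (ascending):
  Task 1: deadline = 20
  Task 2: deadline = 36
  Task 3: deadline = 37
Priority order (highest first): [1, 2, 3]
Highest priority task = 1

1


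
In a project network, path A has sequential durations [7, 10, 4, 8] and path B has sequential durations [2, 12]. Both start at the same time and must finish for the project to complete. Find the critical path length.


Path A total = 7 + 10 + 4 + 8 = 29
Path B total = 2 + 12 = 14
Critical path = longest path = max(29, 14) = 29

29


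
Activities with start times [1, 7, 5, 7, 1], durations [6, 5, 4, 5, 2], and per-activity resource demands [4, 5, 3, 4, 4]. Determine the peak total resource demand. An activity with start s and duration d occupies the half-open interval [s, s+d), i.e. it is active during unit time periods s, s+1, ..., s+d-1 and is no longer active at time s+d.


Each activity i is active on [start_i, start_i + duration_i).
Compute total resource usage per time slot:
  t=0: active resources = [], total = 0
  t=1: active resources = [4, 4], total = 8
  t=2: active resources = [4, 4], total = 8
  t=3: active resources = [4], total = 4
  t=4: active resources = [4], total = 4
  t=5: active resources = [4, 3], total = 7
  t=6: active resources = [4, 3], total = 7
  t=7: active resources = [5, 3, 4], total = 12
  t=8: active resources = [5, 3, 4], total = 12
  t=9: active resources = [5, 4], total = 9
  t=10: active resources = [5, 4], total = 9
  t=11: active resources = [5, 4], total = 9
Peak resource demand = 12

12
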